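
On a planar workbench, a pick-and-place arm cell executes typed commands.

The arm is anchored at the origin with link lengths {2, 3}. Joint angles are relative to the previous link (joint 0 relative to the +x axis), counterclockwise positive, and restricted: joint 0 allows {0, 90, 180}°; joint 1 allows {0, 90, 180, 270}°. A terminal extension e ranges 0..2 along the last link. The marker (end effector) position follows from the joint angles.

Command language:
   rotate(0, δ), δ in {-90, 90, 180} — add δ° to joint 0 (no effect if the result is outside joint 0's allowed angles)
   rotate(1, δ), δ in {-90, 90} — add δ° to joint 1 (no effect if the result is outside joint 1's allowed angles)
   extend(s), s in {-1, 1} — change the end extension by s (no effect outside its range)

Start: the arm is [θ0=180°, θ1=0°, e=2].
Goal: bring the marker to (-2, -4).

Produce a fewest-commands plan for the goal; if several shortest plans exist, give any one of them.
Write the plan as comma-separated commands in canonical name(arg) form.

rotate(1, 90), extend(-1)

t0: [θ0=180°, θ1=0°, e=2]
1. rotate(1, 90) → [θ0=180°, θ1=90°, e=2]
2. extend(-1) → [θ0=180°, θ1=90°, e=1]
shorter routes all fall short; 2 is best.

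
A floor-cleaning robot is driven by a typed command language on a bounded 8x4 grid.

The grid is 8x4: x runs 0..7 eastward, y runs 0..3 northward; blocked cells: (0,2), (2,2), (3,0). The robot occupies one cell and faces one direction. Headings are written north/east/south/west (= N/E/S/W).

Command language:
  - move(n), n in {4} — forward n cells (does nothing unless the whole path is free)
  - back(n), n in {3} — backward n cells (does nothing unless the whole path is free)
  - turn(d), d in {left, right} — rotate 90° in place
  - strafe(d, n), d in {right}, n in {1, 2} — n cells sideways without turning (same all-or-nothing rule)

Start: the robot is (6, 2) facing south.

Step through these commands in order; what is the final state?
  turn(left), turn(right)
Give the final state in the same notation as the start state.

(6, 2) facing south

initial: (6, 2) facing south
[1] after turn(left): (6, 2) facing east
[2] after turn(right): (6, 2) facing south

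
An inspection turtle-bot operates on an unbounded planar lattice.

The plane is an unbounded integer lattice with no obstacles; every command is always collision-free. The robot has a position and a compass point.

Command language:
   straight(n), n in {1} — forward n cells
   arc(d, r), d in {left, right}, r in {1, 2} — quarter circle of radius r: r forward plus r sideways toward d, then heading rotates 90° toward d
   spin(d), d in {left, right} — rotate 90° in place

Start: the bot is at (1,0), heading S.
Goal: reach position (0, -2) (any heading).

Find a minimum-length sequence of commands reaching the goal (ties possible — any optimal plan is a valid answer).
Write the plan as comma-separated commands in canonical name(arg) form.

start: at (1,0), heading S
1. straight(1) → at (1,-1), heading S
2. arc(right, 1) → at (0,-2), heading W
nothing shorter than 2 reaches the goal.

straight(1), arc(right, 1)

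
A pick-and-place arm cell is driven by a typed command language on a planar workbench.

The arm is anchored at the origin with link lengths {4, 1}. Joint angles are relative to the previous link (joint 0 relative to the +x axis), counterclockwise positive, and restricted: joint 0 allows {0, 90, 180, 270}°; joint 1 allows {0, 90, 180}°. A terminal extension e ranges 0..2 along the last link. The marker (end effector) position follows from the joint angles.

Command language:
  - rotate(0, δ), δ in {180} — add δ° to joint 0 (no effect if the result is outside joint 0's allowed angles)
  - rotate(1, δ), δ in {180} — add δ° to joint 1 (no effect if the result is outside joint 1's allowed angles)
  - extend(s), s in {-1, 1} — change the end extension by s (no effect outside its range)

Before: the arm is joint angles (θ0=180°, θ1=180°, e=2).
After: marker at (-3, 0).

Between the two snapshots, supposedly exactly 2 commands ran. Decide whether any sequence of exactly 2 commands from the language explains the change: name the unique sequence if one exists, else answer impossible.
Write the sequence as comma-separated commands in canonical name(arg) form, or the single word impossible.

from: joint angles (θ0=180°, θ1=180°, e=2)
[1] after extend(-1): joint angles (θ0=180°, θ1=180°, e=1)
[2] after extend(-1): joint angles (θ0=180°, θ1=180°, e=0)
all 16 alternatives checked — unique.

extend(-1), extend(-1)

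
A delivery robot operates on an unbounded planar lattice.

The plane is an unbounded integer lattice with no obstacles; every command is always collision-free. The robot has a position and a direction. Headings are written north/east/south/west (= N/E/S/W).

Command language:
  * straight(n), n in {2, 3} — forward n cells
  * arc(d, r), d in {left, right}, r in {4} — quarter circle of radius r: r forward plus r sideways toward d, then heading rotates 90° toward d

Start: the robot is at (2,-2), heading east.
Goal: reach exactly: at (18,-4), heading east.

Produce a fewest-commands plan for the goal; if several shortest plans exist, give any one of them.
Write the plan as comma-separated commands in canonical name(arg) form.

arc(left, 4), arc(right, 4), arc(right, 4), straight(2), arc(left, 4)

begin: at (2,-2), heading east
t=1 arc(left, 4) ⇒ at (6,2), heading north
t=2 arc(right, 4) ⇒ at (10,6), heading east
t=3 arc(right, 4) ⇒ at (14,2), heading south
t=4 straight(2) ⇒ at (14,0), heading south
t=5 arc(left, 4) ⇒ at (18,-4), heading east
shorter routes all fall short; 5 is best.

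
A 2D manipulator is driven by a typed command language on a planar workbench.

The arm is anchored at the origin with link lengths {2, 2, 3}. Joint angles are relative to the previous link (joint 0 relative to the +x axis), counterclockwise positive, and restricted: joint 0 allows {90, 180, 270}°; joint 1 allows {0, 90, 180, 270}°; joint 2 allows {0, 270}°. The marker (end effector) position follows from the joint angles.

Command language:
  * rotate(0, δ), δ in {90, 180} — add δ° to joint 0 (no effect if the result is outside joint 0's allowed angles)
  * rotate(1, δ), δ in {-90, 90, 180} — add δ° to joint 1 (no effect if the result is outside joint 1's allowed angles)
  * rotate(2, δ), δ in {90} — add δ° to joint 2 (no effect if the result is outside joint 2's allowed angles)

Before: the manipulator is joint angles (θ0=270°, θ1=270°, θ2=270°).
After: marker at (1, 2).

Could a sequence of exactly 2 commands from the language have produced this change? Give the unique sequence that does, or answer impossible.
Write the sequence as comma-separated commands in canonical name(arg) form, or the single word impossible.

rotate(0, 180), rotate(0, 90)

key: order matters: swapping rotate(0, 180) and rotate(0, 90) lands elsewhere
start: joint angles (θ0=270°, θ1=270°, θ2=270°)
1. rotate(0, 180) → joint angles (θ0=90°, θ1=270°, θ2=270°)
2. rotate(0, 90) → joint angles (θ0=180°, θ1=270°, θ2=270°)
all 36 alternatives checked — unique.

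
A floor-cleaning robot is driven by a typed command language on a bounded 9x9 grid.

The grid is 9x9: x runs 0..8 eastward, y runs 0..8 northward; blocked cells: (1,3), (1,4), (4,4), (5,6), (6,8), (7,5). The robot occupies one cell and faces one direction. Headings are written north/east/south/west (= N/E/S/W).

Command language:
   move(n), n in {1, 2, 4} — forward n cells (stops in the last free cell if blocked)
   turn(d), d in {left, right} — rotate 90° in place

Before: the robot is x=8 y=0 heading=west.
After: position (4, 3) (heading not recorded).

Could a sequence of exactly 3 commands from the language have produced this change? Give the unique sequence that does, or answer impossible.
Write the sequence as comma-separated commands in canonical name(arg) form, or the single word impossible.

move(4), turn(right), move(4)

key: the second move(4) is stopped early by the blocked cell at (4,4)
begin: x=8 y=0 heading=west
step 1 (move(4)): x=4 y=0 heading=west
step 2 (turn(right)): x=4 y=0 heading=north
step 3 (move(4)): x=4 y=3 heading=north
all 125 alternatives checked — unique.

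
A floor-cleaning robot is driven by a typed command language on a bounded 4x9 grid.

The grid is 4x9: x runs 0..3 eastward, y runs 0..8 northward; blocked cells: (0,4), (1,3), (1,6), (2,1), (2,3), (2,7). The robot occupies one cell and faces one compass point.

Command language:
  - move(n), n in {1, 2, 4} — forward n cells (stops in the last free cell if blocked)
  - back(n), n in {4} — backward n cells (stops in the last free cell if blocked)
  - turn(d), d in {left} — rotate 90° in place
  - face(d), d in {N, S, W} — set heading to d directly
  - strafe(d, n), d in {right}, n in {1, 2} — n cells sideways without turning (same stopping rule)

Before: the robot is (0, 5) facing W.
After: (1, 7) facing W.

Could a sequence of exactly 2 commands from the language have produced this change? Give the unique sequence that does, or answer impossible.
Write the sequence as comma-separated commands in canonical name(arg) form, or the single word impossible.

strafe(right, 2), back(4)

key: heading stays W — no command in the sequence turns
start: (0, 5) facing W
[1] after strafe(right, 2): (0, 7) facing W
[2] after back(4): (1, 7) facing W
all 100 alternatives checked — unique.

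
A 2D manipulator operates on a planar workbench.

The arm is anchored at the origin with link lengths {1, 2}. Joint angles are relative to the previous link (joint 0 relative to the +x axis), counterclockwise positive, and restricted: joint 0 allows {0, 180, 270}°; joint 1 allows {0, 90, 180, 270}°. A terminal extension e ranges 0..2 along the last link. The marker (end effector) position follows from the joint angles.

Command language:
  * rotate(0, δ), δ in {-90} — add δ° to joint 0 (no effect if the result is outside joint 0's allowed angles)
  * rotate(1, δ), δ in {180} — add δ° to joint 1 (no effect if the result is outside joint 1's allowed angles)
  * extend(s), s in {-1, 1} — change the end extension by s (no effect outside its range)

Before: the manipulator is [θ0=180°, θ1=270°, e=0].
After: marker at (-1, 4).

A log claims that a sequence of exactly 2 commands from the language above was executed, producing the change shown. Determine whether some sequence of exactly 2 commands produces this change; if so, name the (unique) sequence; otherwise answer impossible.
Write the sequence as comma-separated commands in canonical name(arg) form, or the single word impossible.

initial: [θ0=180°, θ1=270°, e=0]
step 1 (extend(1)): [θ0=180°, θ1=270°, e=1]
step 2 (extend(1)): [θ0=180°, θ1=270°, e=2]
uniquely the one of 16 2-step routes that fits.

extend(1), extend(1)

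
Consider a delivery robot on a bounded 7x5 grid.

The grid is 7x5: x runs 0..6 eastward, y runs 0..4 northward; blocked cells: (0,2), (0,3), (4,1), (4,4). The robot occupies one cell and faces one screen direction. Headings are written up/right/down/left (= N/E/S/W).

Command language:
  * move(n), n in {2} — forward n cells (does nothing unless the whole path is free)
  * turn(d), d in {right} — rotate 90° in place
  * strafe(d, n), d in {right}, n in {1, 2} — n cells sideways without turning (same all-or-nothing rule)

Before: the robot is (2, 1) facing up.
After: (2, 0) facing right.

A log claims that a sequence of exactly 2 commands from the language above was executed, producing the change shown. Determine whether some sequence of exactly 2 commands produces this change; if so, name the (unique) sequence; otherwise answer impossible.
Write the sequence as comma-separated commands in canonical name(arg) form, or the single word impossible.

key: running strafe(right, 1) before turn(right) would end elsewhere — order is forced
begin: (2, 1) facing up
step 1 (turn(right)): (2, 1) facing right
step 2 (strafe(right, 1)): (2, 0) facing right
no rival 2-sequence matches.

turn(right), strafe(right, 1)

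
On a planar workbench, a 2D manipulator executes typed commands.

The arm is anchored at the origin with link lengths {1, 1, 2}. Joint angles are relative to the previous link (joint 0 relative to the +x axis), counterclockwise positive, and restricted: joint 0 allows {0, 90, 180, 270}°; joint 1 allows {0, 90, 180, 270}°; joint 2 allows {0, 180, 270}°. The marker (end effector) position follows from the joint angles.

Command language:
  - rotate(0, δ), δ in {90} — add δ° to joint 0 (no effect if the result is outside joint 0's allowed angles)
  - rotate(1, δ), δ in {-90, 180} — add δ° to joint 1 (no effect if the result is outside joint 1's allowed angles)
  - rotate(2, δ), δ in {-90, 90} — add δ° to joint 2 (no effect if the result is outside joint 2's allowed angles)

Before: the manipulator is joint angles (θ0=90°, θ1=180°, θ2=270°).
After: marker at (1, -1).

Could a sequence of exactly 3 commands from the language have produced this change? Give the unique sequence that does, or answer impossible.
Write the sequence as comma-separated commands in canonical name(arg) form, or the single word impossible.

rotate(1, -90), rotate(1, -90), rotate(1, -90)

begin: joint angles (θ0=90°, θ1=180°, θ2=270°)
step 1 (rotate(1, -90)): joint angles (θ0=90°, θ1=90°, θ2=270°)
step 2 (rotate(1, -90)): joint angles (θ0=90°, θ1=0°, θ2=270°)
step 3 (rotate(1, -90)): joint angles (θ0=90°, θ1=270°, θ2=270°)
no rival 3-sequence matches.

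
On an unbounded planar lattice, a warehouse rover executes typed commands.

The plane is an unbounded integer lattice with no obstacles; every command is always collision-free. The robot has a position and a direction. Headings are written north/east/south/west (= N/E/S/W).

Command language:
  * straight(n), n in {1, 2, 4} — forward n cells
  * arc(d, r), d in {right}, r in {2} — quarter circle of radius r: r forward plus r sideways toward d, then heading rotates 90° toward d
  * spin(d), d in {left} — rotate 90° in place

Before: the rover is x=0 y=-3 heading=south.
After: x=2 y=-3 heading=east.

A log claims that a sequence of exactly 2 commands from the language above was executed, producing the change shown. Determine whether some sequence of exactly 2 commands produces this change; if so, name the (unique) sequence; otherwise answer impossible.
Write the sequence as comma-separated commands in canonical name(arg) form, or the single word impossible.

spin(left), straight(2)

key: position moved to (2,-3) AND the heading swung to E — translation plus rotation needed
begin: x=0 y=-3 heading=south
t=1 spin(left) ⇒ x=0 y=-3 heading=east
t=2 straight(2) ⇒ x=2 y=-3 heading=east
uniquely the one of 25 2-step routes that fits.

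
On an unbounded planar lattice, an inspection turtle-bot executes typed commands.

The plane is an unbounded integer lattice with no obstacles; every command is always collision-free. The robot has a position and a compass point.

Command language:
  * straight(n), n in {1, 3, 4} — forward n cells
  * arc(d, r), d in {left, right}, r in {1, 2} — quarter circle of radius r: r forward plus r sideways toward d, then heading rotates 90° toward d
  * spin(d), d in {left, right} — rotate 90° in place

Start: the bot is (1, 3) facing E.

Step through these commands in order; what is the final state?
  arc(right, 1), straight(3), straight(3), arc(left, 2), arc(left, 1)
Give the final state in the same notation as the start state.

begin: (1, 3) facing E
t=1 arc(right, 1) ⇒ (2, 2) facing S
t=2 straight(3) ⇒ (2, -1) facing S
t=3 straight(3) ⇒ (2, -4) facing S
t=4 arc(left, 2) ⇒ (4, -6) facing E
t=5 arc(left, 1) ⇒ (5, -5) facing N

(5, -5) facing N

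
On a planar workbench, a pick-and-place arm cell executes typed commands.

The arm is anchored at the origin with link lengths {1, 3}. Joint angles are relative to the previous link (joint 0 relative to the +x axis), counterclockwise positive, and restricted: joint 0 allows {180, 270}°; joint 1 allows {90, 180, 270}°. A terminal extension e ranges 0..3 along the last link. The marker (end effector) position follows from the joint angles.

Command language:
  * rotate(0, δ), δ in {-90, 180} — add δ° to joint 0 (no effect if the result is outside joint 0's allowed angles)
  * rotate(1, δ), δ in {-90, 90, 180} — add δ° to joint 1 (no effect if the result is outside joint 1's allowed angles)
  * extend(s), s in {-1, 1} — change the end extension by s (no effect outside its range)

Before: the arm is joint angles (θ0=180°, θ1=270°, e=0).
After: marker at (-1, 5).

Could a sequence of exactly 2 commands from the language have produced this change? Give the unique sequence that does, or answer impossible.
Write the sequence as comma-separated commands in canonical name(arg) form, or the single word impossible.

extend(1), extend(1)

t0: joint angles (θ0=180°, θ1=270°, e=0)
step 1 (extend(1)): joint angles (θ0=180°, θ1=270°, e=1)
step 2 (extend(1)): joint angles (θ0=180°, θ1=270°, e=2)
no other 2-command option fits: unique.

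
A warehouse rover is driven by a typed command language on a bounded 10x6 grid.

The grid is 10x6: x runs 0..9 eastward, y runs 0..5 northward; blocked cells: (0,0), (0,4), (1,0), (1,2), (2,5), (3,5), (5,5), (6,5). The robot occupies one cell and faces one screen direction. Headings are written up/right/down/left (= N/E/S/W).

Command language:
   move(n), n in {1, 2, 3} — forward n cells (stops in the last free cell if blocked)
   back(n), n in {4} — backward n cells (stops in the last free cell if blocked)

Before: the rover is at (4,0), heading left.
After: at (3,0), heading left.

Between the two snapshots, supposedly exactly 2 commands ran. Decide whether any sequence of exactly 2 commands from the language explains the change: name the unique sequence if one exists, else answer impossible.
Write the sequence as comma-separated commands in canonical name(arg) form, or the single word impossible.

every 2-command combo misses the target.

impossible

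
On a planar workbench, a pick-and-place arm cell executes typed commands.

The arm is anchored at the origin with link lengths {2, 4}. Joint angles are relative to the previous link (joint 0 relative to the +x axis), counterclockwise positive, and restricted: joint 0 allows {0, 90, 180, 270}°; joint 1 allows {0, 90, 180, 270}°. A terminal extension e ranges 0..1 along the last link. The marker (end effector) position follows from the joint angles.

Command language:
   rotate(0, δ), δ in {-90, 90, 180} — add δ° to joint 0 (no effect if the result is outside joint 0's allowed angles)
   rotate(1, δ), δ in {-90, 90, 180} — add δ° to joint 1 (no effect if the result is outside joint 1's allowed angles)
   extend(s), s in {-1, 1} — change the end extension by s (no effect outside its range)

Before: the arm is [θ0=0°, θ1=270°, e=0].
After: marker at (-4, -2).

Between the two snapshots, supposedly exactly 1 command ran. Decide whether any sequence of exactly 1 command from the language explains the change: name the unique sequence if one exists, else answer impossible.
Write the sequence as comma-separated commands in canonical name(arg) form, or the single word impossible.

start: [θ0=0°, θ1=270°, e=0]
t=1 rotate(0, -90) ⇒ [θ0=270°, θ1=270°, e=0]
all 8 alternatives checked — unique.

rotate(0, -90)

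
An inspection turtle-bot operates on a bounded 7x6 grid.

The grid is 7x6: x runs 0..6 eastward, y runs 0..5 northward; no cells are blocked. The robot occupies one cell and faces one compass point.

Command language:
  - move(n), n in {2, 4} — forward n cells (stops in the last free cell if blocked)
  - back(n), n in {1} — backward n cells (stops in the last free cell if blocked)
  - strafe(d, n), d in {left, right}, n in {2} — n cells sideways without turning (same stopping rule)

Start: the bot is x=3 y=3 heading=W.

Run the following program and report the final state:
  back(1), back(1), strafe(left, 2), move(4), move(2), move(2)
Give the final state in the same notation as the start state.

from: x=3 y=3 heading=W
t=1 back(1) ⇒ x=4 y=3 heading=W
t=2 back(1) ⇒ x=5 y=3 heading=W
t=3 strafe(left, 2) ⇒ x=5 y=1 heading=W
t=4 move(4) ⇒ x=1 y=1 heading=W
t=5 move(2) ⇒ x=0 y=1 heading=W
t=6 move(2) ⇒ x=0 y=1 heading=W

x=0 y=1 heading=W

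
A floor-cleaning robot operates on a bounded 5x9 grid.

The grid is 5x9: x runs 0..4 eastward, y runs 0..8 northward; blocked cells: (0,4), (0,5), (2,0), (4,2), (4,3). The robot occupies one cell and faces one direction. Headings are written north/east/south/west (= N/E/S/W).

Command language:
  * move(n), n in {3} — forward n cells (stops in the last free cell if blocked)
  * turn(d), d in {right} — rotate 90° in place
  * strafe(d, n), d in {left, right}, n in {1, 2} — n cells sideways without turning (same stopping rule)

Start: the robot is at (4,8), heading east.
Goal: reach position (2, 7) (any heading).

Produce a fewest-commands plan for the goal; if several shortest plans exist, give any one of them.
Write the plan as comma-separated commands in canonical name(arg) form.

initial: at (4,8), heading east
t=1 strafe(right, 1) ⇒ at (4,7), heading east
t=2 turn(right) ⇒ at (4,7), heading south
t=3 strafe(right, 2) ⇒ at (2,7), heading south
nothing shorter than 3 reaches the goal.

strafe(right, 1), turn(right), strafe(right, 2)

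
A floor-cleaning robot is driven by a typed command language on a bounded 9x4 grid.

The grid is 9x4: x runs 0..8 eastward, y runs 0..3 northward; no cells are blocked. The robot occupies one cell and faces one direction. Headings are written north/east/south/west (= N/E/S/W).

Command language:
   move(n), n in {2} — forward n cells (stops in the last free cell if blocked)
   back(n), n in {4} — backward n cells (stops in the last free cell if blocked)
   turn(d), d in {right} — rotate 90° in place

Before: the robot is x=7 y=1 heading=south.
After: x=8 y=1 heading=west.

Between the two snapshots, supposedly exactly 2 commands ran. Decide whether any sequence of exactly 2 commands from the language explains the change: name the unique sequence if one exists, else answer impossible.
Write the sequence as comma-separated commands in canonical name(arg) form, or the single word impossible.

key: position moved to (8,1) AND the heading swung to W — translation plus rotation needed
begin: x=7 y=1 heading=south
[1] after turn(right): x=7 y=1 heading=west
[2] after back(4): x=8 y=1 heading=west
uniquely the one of 9 2-step routes that fits.

turn(right), back(4)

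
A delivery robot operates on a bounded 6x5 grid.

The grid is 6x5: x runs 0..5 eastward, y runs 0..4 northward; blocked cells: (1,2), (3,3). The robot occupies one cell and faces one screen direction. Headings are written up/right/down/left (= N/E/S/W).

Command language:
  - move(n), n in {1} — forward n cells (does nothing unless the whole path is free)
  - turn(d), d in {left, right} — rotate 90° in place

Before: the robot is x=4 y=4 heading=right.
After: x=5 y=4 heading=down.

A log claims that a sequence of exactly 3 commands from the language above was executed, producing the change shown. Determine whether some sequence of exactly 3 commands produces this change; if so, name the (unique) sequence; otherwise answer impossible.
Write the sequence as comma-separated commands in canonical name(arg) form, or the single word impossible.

key: the second move(1) would leave the grid, so it does nothing
begin: x=4 y=4 heading=right
t=1 move(1) ⇒ x=5 y=4 heading=right
t=2 move(1) ⇒ x=5 y=4 heading=right
t=3 turn(right) ⇒ x=5 y=4 heading=down
no rival 3-sequence matches.

move(1), move(1), turn(right)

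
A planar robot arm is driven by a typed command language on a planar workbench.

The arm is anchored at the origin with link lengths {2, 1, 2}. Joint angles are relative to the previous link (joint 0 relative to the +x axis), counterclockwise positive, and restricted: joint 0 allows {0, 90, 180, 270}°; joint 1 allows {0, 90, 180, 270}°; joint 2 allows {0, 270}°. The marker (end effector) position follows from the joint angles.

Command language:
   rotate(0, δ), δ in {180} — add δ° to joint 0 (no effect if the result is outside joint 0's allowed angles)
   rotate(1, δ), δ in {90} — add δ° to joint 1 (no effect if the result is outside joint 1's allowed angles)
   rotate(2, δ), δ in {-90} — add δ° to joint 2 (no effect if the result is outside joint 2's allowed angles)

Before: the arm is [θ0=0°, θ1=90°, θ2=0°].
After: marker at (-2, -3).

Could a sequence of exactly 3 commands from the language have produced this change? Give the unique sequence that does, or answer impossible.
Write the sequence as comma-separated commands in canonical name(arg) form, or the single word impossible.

rotate(0, 180), rotate(0, 180), rotate(0, 180)

begin: [θ0=0°, θ1=90°, θ2=0°]
[1] after rotate(0, 180): [θ0=180°, θ1=90°, θ2=0°]
[2] after rotate(0, 180): [θ0=0°, θ1=90°, θ2=0°]
[3] after rotate(0, 180): [θ0=180°, θ1=90°, θ2=0°]
no other 3-command option fits: unique.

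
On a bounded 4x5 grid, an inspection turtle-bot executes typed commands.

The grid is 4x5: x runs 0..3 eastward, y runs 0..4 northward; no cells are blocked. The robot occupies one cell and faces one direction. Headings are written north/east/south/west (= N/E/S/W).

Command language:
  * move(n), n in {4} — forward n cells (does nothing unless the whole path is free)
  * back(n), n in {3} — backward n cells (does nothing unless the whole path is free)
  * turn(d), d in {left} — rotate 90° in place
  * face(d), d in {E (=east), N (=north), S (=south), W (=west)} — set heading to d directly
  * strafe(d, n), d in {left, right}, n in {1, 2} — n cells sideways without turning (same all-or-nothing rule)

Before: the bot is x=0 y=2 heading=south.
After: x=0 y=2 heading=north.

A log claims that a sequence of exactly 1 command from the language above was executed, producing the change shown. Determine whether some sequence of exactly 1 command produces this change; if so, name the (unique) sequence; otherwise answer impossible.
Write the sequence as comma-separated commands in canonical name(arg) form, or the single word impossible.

face(N)

key: (0,2) unchanged — the single command moves nothing
t0: x=0 y=2 heading=south
1. face(N) → x=0 y=2 heading=north
no rival 1-sequence matches.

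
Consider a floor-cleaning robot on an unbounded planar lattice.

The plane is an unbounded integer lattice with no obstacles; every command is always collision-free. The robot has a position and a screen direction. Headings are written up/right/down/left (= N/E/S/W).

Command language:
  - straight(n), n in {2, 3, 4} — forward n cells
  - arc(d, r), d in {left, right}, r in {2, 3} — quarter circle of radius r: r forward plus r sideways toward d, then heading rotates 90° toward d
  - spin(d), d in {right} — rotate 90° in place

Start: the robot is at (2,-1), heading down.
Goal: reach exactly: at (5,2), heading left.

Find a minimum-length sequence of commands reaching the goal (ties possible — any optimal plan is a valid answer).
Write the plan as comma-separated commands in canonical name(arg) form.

start: at (2,-1), heading down
step 1 (arc(left, 3)): at (5,-4), heading right
step 2 (arc(left, 3)): at (8,-1), heading up
step 3 (arc(left, 3)): at (5,2), heading left
minimal: 3 command(s), checked below 3.

arc(left, 3), arc(left, 3), arc(left, 3)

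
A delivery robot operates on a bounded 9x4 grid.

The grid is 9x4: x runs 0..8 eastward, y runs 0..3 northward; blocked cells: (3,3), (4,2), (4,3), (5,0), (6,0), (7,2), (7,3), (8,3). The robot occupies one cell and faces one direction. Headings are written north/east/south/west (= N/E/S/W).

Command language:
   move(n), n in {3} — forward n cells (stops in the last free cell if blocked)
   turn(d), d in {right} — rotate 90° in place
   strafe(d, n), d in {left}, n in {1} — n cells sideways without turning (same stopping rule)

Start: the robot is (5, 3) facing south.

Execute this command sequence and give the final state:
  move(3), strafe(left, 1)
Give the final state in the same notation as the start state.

start: (5, 3) facing south
t=1 move(3) ⇒ (5, 1) facing south
t=2 strafe(left, 1) ⇒ (6, 1) facing south

(6, 1) facing south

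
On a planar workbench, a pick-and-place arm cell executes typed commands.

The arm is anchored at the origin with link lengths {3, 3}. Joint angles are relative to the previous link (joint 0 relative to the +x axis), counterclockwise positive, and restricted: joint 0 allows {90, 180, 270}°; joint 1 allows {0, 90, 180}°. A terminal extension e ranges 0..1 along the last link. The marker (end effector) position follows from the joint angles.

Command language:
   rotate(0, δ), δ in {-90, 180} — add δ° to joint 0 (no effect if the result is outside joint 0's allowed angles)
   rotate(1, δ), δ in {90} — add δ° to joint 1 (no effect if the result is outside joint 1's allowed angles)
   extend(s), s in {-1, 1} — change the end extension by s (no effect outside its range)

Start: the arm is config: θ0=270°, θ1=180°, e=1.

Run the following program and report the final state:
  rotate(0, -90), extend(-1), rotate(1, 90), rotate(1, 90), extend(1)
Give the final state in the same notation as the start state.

start: config: θ0=270°, θ1=180°, e=1
step 1 (rotate(0, -90)): config: θ0=180°, θ1=180°, e=1
step 2 (extend(-1)): config: θ0=180°, θ1=180°, e=0
step 3 (rotate(1, 90)): config: θ0=180°, θ1=180°, e=0
step 4 (rotate(1, 90)): config: θ0=180°, θ1=180°, e=0
step 5 (extend(1)): config: θ0=180°, θ1=180°, e=1

config: θ0=180°, θ1=180°, e=1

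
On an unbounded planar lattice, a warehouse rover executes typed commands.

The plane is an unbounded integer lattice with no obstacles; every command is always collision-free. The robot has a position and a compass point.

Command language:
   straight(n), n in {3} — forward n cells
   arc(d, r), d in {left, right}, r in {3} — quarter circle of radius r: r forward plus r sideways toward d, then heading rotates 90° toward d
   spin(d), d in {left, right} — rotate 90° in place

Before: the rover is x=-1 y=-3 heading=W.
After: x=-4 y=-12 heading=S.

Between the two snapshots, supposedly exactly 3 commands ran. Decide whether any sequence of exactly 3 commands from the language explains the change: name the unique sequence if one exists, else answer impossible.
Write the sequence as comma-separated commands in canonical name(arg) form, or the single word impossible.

key: order matters: swapping arc(left, 3) and straight(3) lands elsewhere
start: x=-1 y=-3 heading=W
t=1 arc(left, 3) ⇒ x=-4 y=-6 heading=S
t=2 straight(3) ⇒ x=-4 y=-9 heading=S
t=3 straight(3) ⇒ x=-4 y=-12 heading=S
no rival 3-sequence matches.

arc(left, 3), straight(3), straight(3)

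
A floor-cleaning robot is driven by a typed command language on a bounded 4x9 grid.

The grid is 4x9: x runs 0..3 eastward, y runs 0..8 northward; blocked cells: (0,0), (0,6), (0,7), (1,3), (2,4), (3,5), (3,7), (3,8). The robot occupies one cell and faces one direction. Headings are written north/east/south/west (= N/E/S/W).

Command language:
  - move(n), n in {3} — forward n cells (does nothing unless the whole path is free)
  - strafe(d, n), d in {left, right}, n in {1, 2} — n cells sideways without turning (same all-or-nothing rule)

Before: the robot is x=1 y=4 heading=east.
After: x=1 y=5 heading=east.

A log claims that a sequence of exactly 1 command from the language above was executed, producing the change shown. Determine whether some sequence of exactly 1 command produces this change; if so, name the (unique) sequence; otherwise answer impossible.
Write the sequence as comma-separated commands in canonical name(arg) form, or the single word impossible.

strafe(left, 1)

key: heading stays E — the single command does not turn
t0: x=1 y=4 heading=east
[1] after strafe(left, 1): x=1 y=5 heading=east
uniquely the one of 5 1-step routes that fits.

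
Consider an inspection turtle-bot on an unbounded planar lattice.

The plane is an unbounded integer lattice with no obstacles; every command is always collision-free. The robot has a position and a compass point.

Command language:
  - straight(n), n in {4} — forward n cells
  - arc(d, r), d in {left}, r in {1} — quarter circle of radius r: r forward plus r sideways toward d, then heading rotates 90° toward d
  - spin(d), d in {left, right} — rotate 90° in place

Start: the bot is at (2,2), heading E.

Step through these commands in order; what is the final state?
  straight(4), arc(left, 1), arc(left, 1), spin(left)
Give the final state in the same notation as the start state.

start: at (2,2), heading E
1. straight(4) → at (6,2), heading E
2. arc(left, 1) → at (7,3), heading N
3. arc(left, 1) → at (6,4), heading W
4. spin(left) → at (6,4), heading S

at (6,4), heading S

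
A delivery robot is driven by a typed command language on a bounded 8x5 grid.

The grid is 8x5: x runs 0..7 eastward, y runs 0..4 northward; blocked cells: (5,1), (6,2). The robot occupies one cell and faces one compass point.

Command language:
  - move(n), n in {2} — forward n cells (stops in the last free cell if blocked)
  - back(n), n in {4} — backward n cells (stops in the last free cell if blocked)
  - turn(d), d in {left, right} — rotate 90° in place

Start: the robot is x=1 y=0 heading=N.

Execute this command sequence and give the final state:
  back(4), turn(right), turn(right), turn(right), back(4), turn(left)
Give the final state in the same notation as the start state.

t0: x=1 y=0 heading=N
1. back(4) → x=1 y=0 heading=N
2. turn(right) → x=1 y=0 heading=E
3. turn(right) → x=1 y=0 heading=S
4. turn(right) → x=1 y=0 heading=W
5. back(4) → x=5 y=0 heading=W
6. turn(left) → x=5 y=0 heading=S

x=5 y=0 heading=S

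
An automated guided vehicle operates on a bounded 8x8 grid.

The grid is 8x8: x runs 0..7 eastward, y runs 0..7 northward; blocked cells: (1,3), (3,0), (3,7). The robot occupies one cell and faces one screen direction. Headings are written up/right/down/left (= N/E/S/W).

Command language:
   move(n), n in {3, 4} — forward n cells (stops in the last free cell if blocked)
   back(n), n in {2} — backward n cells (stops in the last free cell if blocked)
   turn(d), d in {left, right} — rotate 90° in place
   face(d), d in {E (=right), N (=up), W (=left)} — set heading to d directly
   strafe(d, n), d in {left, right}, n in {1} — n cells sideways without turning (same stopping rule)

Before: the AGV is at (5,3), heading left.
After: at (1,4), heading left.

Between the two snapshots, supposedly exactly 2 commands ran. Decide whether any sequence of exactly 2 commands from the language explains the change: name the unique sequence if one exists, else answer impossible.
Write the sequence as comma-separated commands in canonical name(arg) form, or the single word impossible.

strafe(right, 1), move(4)

key: heading stays W — no command in the sequence turns
initial: at (5,3), heading left
[1] after strafe(right, 1): at (5,4), heading left
[2] after move(4): at (1,4), heading left
no other 2-command option fits: unique.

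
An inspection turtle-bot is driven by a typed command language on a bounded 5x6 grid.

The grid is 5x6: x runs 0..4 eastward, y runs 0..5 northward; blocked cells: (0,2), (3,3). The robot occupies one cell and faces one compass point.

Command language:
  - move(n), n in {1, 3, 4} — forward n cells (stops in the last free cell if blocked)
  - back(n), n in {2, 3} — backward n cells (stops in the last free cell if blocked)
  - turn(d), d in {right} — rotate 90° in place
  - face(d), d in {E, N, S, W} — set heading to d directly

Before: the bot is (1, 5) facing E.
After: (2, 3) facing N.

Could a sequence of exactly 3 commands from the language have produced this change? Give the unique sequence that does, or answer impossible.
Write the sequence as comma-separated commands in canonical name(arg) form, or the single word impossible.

key: cell and facing (now N) both changed — the 3 commands mix motion and turning
start: (1, 5) facing E
t=1 move(1) ⇒ (2, 5) facing E
t=2 face(N) ⇒ (2, 5) facing N
t=3 back(2) ⇒ (2, 3) facing N
no rival 3-sequence matches.

move(1), face(N), back(2)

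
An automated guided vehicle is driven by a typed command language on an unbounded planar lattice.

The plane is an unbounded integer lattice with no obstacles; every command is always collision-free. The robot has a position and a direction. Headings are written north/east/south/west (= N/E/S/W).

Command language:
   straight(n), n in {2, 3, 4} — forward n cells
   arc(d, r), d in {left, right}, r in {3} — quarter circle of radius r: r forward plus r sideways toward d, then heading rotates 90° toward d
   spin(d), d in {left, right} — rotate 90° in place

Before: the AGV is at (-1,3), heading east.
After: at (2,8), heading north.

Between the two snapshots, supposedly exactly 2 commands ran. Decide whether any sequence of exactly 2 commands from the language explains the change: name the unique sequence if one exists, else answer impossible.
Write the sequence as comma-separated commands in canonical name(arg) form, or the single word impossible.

key: position moved to (2,8) AND the heading swung to N — translation plus rotation needed
from: at (-1,3), heading east
t=1 arc(left, 3) ⇒ at (2,6), heading north
t=2 straight(2) ⇒ at (2,8), heading north
all 49 alternatives checked — unique.

arc(left, 3), straight(2)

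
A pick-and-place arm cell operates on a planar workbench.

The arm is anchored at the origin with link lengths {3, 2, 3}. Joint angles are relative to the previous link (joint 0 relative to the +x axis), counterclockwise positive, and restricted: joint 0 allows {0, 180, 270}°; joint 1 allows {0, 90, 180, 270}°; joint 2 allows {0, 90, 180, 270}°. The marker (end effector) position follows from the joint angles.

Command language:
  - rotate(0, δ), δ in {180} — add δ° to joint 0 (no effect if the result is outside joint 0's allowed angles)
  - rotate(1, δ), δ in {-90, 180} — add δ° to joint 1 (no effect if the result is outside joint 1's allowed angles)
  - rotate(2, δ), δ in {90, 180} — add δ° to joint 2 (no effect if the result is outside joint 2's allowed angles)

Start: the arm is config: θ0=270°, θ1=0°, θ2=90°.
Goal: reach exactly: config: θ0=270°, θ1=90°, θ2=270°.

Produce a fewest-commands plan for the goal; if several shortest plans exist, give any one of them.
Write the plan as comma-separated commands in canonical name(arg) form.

rotate(1, -90), rotate(2, 180), rotate(1, 180)

t0: config: θ0=270°, θ1=0°, θ2=90°
step 1 (rotate(1, -90)): config: θ0=270°, θ1=270°, θ2=90°
step 2 (rotate(2, 180)): config: θ0=270°, θ1=270°, θ2=270°
step 3 (rotate(1, 180)): config: θ0=270°, θ1=90°, θ2=270°
minimal: 3 command(s), checked below 3.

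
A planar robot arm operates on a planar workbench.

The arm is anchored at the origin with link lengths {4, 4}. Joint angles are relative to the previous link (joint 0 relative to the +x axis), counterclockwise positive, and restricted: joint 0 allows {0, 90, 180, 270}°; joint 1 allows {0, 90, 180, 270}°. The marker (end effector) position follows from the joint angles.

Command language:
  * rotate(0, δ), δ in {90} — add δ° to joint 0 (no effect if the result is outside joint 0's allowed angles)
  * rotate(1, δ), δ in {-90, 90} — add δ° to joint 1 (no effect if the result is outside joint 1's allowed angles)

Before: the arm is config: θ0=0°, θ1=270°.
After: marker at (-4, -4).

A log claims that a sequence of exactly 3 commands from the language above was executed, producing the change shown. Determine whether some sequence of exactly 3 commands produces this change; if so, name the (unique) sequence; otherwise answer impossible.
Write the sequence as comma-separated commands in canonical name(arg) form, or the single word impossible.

from: config: θ0=0°, θ1=270°
step 1 (rotate(0, 90)): config: θ0=90°, θ1=270°
step 2 (rotate(0, 90)): config: θ0=180°, θ1=270°
step 3 (rotate(0, 90)): config: θ0=270°, θ1=270°
uniquely the one of 27 3-step routes that fits.

rotate(0, 90), rotate(0, 90), rotate(0, 90)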